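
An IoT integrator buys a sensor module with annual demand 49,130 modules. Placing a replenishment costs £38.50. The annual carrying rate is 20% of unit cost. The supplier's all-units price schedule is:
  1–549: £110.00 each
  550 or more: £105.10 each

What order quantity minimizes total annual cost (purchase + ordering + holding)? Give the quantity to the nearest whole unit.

Holding cost per unit per year at price C is H = 0.20·C.
Evaluate total cost at each tier's feasible EOQ or, if the EOQ is below the tier, at the tier's minimum quantity.
EOQ at £110.00 = 414.7 (feasible in tier 1): TC = 49,130×£110.00 + (49,130/414.7)×38.5 + (414.7/2)×0.20×£110.00 = £5,413,422.84.
EOQ at £105.10 = 424.2 < 550, so use break Q=550: TC = 49,130×£105.10 + (49,130/550.0)×38.5 + (550.0/2)×0.20×£105.10 = £5,172,782.60.
Lowest total cost is £5,172,782.60 at Q = 550.0.

Q* ≈ 550 modules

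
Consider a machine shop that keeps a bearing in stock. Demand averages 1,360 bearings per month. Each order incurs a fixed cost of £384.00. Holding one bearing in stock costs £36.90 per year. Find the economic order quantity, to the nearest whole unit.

Q* ≈ 583 bearings

Annual demand D = 1,360 × 12 = 16,320.
EOQ = √(2DS / H) = √(2 × 16,320 × 384 / 36.9).
= √(12,533,760 / 36.9) = √339,668.2927 ≈ 582.811.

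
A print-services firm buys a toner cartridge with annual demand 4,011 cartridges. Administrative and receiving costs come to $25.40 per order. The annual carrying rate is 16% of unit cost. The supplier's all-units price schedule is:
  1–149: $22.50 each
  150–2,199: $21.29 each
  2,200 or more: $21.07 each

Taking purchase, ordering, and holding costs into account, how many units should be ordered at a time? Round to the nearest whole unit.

Holding cost per unit per year at price C is H = 0.16·C.
Candidates are each tier's EOQ (if it falls in that tier) and each price-break quantity.
Tier 1 ($22.50): EOQ = 237.9 exceeds tier's upper bound 149, so this tier is dominated.
EOQ at $21.29 = 244.6 (feasible in tier 2): TC = 4,011×$21.29 + (4,011/244.6)×25.4 + (244.6/2)×0.16×$21.29 = $86,227.31.
EOQ at $21.07 = 245.8 < 2200, so use break Q=2200: TC = 4,011×$21.07 + (4,011/2200.0)×25.4 + (2200.0/2)×0.16×$21.07 = $88,266.40.
Lowest total cost is $86,227.31 at Q = 244.6.

Q* ≈ 245 cartridges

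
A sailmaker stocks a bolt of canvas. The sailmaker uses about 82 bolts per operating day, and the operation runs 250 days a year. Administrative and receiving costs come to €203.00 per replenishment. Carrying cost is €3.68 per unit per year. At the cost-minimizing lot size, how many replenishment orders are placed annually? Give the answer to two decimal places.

Annual demand D = 82 × 250 = 20,500.
Q* = √(2DS/H) = √(2 × 20,500 × 203 / 3.68) ≈ 1503.89.
Orders per year = D / Q* = 20,500 / 1503.89 ≈ 13.631.

N ≈ 13.63 orders per year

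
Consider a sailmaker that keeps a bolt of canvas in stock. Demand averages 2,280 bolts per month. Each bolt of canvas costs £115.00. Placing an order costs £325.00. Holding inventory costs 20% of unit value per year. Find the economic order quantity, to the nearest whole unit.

Annual demand D = 2,280 × 12 = 27,360.
Holding cost H = 0.20 × £115.00 = £23.0000 per unit per year.
EOQ = √(2DS / H) = √(2 × 27,360 × 325 / 23).
= √(17,784,000 / 23) = √773,217.3913 ≈ 879.328.

Q* ≈ 879 bolts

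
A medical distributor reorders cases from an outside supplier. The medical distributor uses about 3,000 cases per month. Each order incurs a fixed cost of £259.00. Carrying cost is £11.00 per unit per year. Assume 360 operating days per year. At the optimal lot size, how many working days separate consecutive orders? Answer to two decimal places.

Annual demand D = 3,000 × 12 = 36,000.
EOQ = √(2DS/H) = √(2 × 36,000 × 259 / 11) ≈ 1302.03.
Cycle time = Q*/D × 360 = 1302.03 / 36,000 × 360 ≈ 13.020 days.

T ≈ 13.02 days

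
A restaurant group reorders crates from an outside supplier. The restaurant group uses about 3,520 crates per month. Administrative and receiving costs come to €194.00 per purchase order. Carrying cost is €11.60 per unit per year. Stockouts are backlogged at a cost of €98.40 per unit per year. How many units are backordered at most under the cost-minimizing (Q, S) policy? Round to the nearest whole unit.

Annual demand D = 3,520 × 12 = 42,240.
With planned backorders, Q* = √(2DS/H) · √((H+B)/B).
√(2DS/H) = √(2 × 42,240 × 194 / 11.6) = 1188.636.
√((H+B)/B) = √((11.6+98.4)/98.4) = 1.0573.
Q* ≈ 1256.746.
S* = Q* · H/(H+B) = 1256.746 × 11.6/110 ≈ 132.530.

S* ≈ 133 crates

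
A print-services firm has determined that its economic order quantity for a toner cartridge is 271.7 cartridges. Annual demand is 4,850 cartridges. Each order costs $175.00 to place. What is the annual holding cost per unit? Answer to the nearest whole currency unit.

H ≈ $23

Invert the EOQ relation Q*² = 2DS/H.
From Q* = √(2DS/H): H = 2DS / Q*² = 2 × 4,850 × 175 / 271.7² = 22.9948.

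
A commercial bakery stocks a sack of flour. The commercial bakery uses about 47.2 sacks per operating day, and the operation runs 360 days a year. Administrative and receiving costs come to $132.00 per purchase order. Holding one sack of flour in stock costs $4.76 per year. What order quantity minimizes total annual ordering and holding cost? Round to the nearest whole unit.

Annual demand D = 47.2 × 360 = 16,992.
EOQ = √(2DS / H) = √(2 × 16,992 × 132 / 4.76).
= √(4,485,888 / 4.76) = √942,413.4454 ≈ 970.780.

Q* ≈ 971 sacks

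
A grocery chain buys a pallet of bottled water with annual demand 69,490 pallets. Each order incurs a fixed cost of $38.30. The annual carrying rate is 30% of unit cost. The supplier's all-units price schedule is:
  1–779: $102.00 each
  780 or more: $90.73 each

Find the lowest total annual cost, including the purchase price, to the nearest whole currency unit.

TC* ≈ $6,318,855

Holding cost per unit per year at price C is H = 0.30·C.
Candidates are each tier's EOQ (if it falls in that tier) and each price-break quantity.
EOQ at $102.00 = 417.1 (feasible in tier 1): TC = 69,490×$102.00 + (69,490/417.1)×38.3 + (417.1/2)×0.30×$102.00 = $7,100,742.51.
EOQ at $90.73 = 442.2 < 780, so use break Q=780: TC = 69,490×$90.73 + (69,490/780.0)×38.3 + (780.0/2)×0.30×$90.73 = $6,318,855.25.
Lowest total cost among the candidates is at Q = 780.0.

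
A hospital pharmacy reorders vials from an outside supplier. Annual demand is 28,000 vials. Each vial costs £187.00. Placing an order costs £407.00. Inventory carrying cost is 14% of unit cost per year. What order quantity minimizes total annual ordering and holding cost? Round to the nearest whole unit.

Q* ≈ 933 vials

Holding cost H = 0.14 × £187.00 = £26.1800 per unit per year.
EOQ = √(2DS / H) = √(2 × 28,000 × 407 / 26.18).
= √(22,792,000 / 26.18) = √870,588.2353 ≈ 933.053.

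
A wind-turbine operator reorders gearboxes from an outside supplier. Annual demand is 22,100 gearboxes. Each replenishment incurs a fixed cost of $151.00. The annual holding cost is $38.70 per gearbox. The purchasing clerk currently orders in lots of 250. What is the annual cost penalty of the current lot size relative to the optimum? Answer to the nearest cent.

EOQ = √(2DS/H) = √(2 × 22,100 × 151 / 38.7) ≈ 415.28.
Cost at Q* = (D/Q*)S + (Q*/2)H = √(2DSH) ≈ $16,071.45.
Cost at Q = 250: (22,100/250)×151 + (250/2)×38.7 = $13,348.40 + $4,837.50 = $18,185.90.
Excess = $18,185.90 − $16,071.45 = $2,114.45.

Extra cost ≈ $2,114.45 per year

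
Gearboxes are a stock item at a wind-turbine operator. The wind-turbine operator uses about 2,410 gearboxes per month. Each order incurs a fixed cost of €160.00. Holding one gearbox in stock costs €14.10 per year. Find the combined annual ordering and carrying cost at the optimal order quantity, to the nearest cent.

TC* ≈ €11,423.09

Annual demand D = 2,410 × 12 = 28,920.
Q* = √(2DS/H) = √(2 × 28,920 × 160 / 14.1) ≈ 810.15.
At the optimum the two cost components are equal, so total cost = 2·(Q*/2)H = Q*·H.
Minimum total = √(2DSH) = √(2 × 28,920 × 160 × 14.1) ≈ 11423.092.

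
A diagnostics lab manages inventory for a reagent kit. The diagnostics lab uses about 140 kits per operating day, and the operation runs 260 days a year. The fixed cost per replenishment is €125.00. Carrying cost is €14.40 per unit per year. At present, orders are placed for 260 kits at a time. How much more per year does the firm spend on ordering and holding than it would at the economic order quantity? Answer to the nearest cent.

Extra cost ≈ €7,924.73 per year

Annual demand D = 140 × 260 = 36,400.
EOQ = √(2DS/H) = √(2 × 36,400 × 125 / 14.4) ≈ 794.95.
Cost at Q* = (D/Q*)S + (Q*/2)H = √(2DSH) ≈ €11,447.27.
Cost at Q = 260: (36,400/260)×125 + (260/2)×14.4 = €17,500.00 + €1,872.00 = €19,372.00.
Excess = €19,372.00 − €11,447.27 = €7,924.73.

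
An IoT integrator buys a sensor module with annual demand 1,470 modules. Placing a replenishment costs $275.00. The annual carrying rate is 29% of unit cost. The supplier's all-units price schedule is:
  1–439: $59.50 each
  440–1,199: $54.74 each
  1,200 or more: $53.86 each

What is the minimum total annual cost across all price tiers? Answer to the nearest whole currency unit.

TC* ≈ $84,879

Holding cost per unit per year at price C is H = 0.29·C.
Evaluate total cost at each tier's feasible EOQ or, if the EOQ is below the tier, at the tier's minimum quantity.
EOQ at $59.50 = 216.5 (feasible in tier 1): TC = 1,470×$59.50 + (1,470/216.5)×275 + (216.5/2)×0.29×$59.50 = $91,200.06.
EOQ at $54.74 = 225.7 < 440, so use break Q=440: TC = 1,470×$54.74 + (1,470/440.0)×275 + (440.0/2)×0.29×$54.74 = $84,878.96.
EOQ at $53.86 = 227.5 < 1200, so use break Q=1200: TC = 1,470×$53.86 + (1,470/1200.0)×275 + (1200.0/2)×0.29×$53.86 = $88,882.71.
Lowest total cost among the candidates is at Q = 440.0.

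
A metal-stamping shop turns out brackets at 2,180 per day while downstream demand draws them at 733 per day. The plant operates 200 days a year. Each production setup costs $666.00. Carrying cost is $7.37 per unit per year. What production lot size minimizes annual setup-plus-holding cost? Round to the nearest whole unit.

Q* ≈ 6,318 brackets

Annual demand D = 733 × 200 = 146,600.
Production build-up factor (1 − d/p) = 1 − 733/2,180 = 0.6638.
Q* = √(2DS / (H(1 − d/p))) = √(2 × 146,600 × 666 / (7.37 × 0.6638)).
= √(195,271,200 / 4.8919) ≈ 6317.996.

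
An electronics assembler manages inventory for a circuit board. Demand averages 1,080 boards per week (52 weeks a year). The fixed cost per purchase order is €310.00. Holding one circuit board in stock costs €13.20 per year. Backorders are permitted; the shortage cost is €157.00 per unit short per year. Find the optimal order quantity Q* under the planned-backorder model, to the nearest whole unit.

Q* ≈ 1,691 boards

Annual demand D = 1,080 × 52 = 56,160.
With planned backorders, Q* = √(2DS/H) · √((H+B)/B).
√(2DS/H) = √(2 × 56,160 × 310 / 13.2) = 1624.136.
√((H+B)/B) = √((13.2+157)/157) = 1.0412.
Q* ≈ 1691.034.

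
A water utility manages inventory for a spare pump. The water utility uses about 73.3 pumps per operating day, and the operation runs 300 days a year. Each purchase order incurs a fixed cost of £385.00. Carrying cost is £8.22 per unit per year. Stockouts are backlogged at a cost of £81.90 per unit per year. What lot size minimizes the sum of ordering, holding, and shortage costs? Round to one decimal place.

Q* ≈ 1,505.5 pumps

Annual demand D = 73.3 × 300 = 21,990.
With planned backorders, Q* = √(2DS/H) · √((H+B)/B).
√(2DS/H) = √(2 × 21,990 × 385 / 8.22) = 1435.232.
√((H+B)/B) = √((8.22+81.9)/81.9) = 1.0490.
Q* ≈ 1505.534.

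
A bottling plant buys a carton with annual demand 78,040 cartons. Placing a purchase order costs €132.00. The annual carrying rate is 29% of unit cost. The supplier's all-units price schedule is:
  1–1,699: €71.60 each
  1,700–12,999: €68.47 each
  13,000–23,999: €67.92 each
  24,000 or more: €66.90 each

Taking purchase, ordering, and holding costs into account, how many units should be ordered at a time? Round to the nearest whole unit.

Q* ≈ 1,700 cartons

Holding cost per unit per year at price C is H = 0.29·C.
Evaluate total cost at each tier's feasible EOQ or, if the EOQ is below the tier, at the tier's minimum quantity.
EOQ at €71.60 = 996.1 (feasible in tier 1): TC = 78,040×€71.60 + (78,040/996.1)×132 + (996.1/2)×0.29×€71.60 = €5,608,347.12.
EOQ at €68.47 = 1018.6 < 1700, so use break Q=1700: TC = 78,040×€68.47 + (78,040/1700.0)×132 + (1700.0/2)×0.29×€68.47 = €5,366,336.23.
EOQ at €67.92 = 1022.7 < 13000, so use break Q=13000: TC = 78,040×€67.92 + (78,040/13000.0)×132 + (13000.0/2)×0.29×€67.92 = €5,429,298.41.
EOQ at €66.90 = 1030.5 < 24000, so use break Q=24000: TC = 78,040×€66.90 + (78,040/24000.0)×132 + (24000.0/2)×0.29×€66.90 = €5,454,117.22.
Lowest total cost is €5,366,336.23 at Q = 1700.0.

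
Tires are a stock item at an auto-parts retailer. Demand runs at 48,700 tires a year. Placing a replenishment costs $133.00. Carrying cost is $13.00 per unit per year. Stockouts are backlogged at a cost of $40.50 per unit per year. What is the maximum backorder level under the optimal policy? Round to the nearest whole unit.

S* ≈ 279 tires

With planned backorders, Q* = √(2DS/H) · √((H+B)/B).
√(2DS/H) = √(2 × 48,700 × 133 / 13) = 998.237.
√((H+B)/B) = √((13+40.5)/40.5) = 1.1493.
Q* ≈ 1147.316.
S* = Q* · H/(H+B) = 1147.316 × 13/53.5 ≈ 278.787.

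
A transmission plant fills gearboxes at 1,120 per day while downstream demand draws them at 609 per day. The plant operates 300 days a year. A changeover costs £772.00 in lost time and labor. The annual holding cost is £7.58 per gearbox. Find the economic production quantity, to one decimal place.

Q* ≈ 9,031.4 gearboxes

Annual demand D = 609 × 300 = 182,700.
Production build-up factor (1 − d/p) = 1 − 609/1,120 = 0.4563.
Q* = √(2DS / (H(1 − d/p))) = √(2 × 182,700 × 772 / (7.58 × 0.4563)).
= √(282,088,800 / 3.4584) ≈ 9031.437.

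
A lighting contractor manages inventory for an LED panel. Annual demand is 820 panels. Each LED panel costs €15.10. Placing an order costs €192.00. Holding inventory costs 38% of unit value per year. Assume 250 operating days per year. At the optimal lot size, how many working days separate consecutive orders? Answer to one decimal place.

T ≈ 71.4 days

Holding cost H = 0.38 × €15.10 = €5.7380 per unit per year.
Q* = √(2DS/H) = √(2 × 820 × 192 / 5.738) ≈ 234.26.
Cycle time = Q*/D × 250 = 234.26 / 820 × 250 ≈ 71.420 days.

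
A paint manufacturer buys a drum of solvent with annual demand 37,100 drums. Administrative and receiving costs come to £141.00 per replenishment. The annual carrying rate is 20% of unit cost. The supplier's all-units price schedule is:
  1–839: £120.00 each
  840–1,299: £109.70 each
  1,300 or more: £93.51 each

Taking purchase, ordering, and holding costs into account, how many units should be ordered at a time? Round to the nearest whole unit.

Holding cost per unit per year at price C is H = 0.20·C.
Evaluate total cost at each tier's feasible EOQ or, if the EOQ is below the tier, at the tier's minimum quantity.
EOQ at £120.00 = 660.2 (feasible in tier 1): TC = 37,100×£120.00 + (37,100/660.2)×141 + (660.2/2)×0.20×£120.00 = £4,467,845.91.
EOQ at £109.70 = 690.5 < 840, so use break Q=840: TC = 37,100×£109.70 + (37,100/840.0)×141 + (840.0/2)×0.20×£109.70 = £4,085,312.30.
EOQ at £93.51 = 747.9 < 1300, so use break Q=1300: TC = 37,100×£93.51 + (37,100/1300.0)×141 + (1300.0/2)×0.20×£93.51 = £3,485,401.22.
Lowest total cost is £3,485,401.22 at Q = 1300.0.

Q* ≈ 1,300 drums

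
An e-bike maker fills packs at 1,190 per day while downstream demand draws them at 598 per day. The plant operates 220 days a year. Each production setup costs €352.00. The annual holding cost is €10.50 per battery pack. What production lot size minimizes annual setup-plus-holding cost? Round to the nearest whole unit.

Annual demand D = 598 × 220 = 131,560.
Production build-up factor (1 − d/p) = 1 − 598/1,190 = 0.4975.
Q* = √(2DS / (H(1 − d/p))) = √(2 × 131,560 × 352 / (10.5 × 0.4975)).
= √(92,618,240 / 5.2235) ≈ 4210.816.

Q* ≈ 4,211 packs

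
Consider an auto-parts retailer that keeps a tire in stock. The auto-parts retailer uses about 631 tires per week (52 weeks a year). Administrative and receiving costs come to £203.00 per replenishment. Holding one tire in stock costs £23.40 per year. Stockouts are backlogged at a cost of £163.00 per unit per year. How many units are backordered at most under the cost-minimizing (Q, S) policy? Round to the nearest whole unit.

S* ≈ 101 tires

Annual demand D = 631 × 52 = 32,812.
With planned backorders, Q* = √(2DS/H) · √((H+B)/B).
√(2DS/H) = √(2 × 32,812 × 203 / 23.4) = 754.521.
√((H+B)/B) = √((23.4+163)/163) = 1.0694.
Q* ≈ 806.864.
S* = Q* · H/(H+B) = 806.864 × 23.4/186.4 ≈ 101.291.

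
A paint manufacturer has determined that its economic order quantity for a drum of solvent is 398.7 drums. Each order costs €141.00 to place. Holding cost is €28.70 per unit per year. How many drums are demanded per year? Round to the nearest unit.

D ≈ 16,178 drums per year

Invert the EOQ relation Q*² = 2DS/H.
From Q* = √(2DS/H): D = Q*²H / (2S) = 398.7² × 28.7 / (2 × 141) = 16178.016.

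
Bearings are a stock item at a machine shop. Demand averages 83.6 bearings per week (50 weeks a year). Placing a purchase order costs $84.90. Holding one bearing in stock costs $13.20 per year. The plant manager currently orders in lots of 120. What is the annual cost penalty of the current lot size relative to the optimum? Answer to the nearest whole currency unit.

Annual demand D = 83.6 × 50 = 4,180.
EOQ = √(2DS/H) = √(2 × 4,180 × 84.9 / 13.2) ≈ 231.88.
Cost at Q* = (D/Q*)S + (Q*/2)H = √(2DSH) ≈ $3,060.86.
Cost at Q = 120: (4,180/120)×84.9 + (120/2)×13.2 = $2,957.35 + $792.00 = $3,749.35.
Excess = $3,749.35 − $3,060.86 = $688.49.

Extra cost ≈ $688 per year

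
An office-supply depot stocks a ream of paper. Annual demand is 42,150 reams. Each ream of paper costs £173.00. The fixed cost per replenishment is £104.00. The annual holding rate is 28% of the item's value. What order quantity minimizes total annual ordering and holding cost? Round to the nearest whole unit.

Holding cost H = 0.28 × £173.00 = £48.4400 per unit per year.
EOQ = √(2DS / H) = √(2 × 42,150 × 104 / 48.44).
= √(8,767,200 / 48.44) = √180,990.9166 ≈ 425.430.

Q* ≈ 425 reams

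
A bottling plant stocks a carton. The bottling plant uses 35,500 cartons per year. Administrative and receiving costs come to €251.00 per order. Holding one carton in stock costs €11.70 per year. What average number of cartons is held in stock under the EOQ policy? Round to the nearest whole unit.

Q* = √(2DS/H) = √(2 × 35,500 × 251 / 11.7) ≈ 1234.16.
Average inventory = Q*/2 ≈ 1234.16 / 2 = 617.082.

Average inventory ≈ 617 cartons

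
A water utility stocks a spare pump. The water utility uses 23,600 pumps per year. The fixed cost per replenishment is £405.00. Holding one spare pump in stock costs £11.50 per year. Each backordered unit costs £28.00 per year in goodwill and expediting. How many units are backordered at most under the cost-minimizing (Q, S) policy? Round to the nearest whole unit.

With planned backorders, Q* = √(2DS/H) · √((H+B)/B).
√(2DS/H) = √(2 × 23,600 × 405 / 11.5) = 1289.287.
√((H+B)/B) = √((11.5+28)/28) = 1.1877.
Q* ≈ 1531.331.
S* = Q* · H/(H+B) = 1531.331 × 11.5/39.5 ≈ 445.831.

S* ≈ 446 pumps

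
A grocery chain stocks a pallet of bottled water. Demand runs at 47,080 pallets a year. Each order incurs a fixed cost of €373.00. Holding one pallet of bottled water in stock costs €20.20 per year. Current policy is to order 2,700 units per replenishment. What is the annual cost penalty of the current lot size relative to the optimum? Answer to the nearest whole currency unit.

EOQ = √(2DS/H) = √(2 × 47,080 × 373 / 20.2) ≈ 1318.60.
Cost at Q* = (D/Q*)S + (Q*/2)H = √(2DSH) ≈ €26,635.65.
Cost at Q = 2,700: (47,080/2,700)×373 + (2,700/2)×20.2 = €6,504.01 + €27,270.00 = €33,774.01.
Excess = €33,774.01 − €26,635.65 = €7,138.36.

Extra cost ≈ €7,138 per year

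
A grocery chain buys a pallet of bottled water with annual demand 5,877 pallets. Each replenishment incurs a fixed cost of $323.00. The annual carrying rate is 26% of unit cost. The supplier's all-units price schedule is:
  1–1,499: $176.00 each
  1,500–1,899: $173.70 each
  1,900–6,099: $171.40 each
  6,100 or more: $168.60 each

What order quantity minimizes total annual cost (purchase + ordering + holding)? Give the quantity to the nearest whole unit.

Q* ≈ 288 pallets

Holding cost per unit per year at price C is H = 0.26·C.
For each price level, check whether its EOQ is feasible; otherwise the best quantity at that price is the breakpoint.
EOQ at $176.00 = 288.0 (feasible in tier 1): TC = 5,877×$176.00 + (5,877/288.0)×323 + (288.0/2)×0.26×$176.00 = $1,047,532.66.
EOQ at $173.70 = 289.9 < 1500, so use break Q=1500: TC = 5,877×$173.70 + (5,877/1500.0)×323 + (1500.0/2)×0.26×$173.70 = $1,055,971.91.
EOQ at $171.40 = 291.9 < 1900, so use break Q=1900: TC = 5,877×$171.40 + (5,877/1900.0)×323 + (1900.0/2)×0.26×$171.40 = $1,050,652.69.
EOQ at $168.60 = 294.3 < 6100, so use break Q=6100: TC = 5,877×$168.60 + (5,877/6100.0)×323 + (6100.0/2)×0.26×$168.60 = $1,124,873.19.
Lowest total cost is $1,047,532.66 at Q = 288.0.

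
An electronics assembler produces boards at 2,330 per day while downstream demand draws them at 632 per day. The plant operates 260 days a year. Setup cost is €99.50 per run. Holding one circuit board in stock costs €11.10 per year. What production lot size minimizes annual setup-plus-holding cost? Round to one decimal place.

Q* ≈ 2,010.6 boards

Annual demand D = 632 × 260 = 164,320.
Production build-up factor (1 − d/p) = 1 − 632/2,330 = 0.7288.
Q* = √(2DS / (H(1 − d/p))) = √(2 × 164,320 × 99.5 / (11.1 × 0.7288)).
= √(32,699,680 / 8.0892) ≈ 2010.571.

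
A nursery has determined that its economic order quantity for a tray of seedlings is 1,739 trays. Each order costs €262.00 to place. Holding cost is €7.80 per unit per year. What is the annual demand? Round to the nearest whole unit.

Squaring Q* = √(2DS/H) gives Q*² = 2DS/H.
From Q* = √(2DS/H): D = Q*²H / (2S) = 1,739² × 7.8 / (2 × 262) = 45015.542.

D ≈ 45,016 trays per year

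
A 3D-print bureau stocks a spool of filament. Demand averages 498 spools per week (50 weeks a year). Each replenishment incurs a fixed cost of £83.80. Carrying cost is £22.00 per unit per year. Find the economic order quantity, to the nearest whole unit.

Q* ≈ 436 spools

Annual demand D = 498 × 50 = 24,900.
EOQ = √(2DS / H) = √(2 × 24,900 × 83.8 / 22).
= √(4,173,240 / 22) = √189,692.7273 ≈ 435.537.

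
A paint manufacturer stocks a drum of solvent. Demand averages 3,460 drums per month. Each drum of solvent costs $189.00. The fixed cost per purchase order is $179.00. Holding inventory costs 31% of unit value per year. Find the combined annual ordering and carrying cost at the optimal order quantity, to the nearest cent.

Annual demand D = 3,460 × 12 = 41,520.
Holding cost H = 0.31 × $189.00 = $58.5900 per unit per year.
EOQ = √(2DS/H) = √(2 × 41,520 × 179 / 58.59) ≈ 503.68.
At the optimum the two cost components are equal, so total cost = 2·(Q*/2)H = Q*·H.
Minimum total = √(2DSH) = √(2 × 41,520 × 179 × 58.59) ≈ 29510.865.

TC* ≈ $29,510.86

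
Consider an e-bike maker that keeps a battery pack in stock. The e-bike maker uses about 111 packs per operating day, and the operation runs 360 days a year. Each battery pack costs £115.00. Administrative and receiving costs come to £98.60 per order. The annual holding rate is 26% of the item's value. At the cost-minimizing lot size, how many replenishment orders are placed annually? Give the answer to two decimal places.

N ≈ 77.84 orders per year

Annual demand D = 111 × 360 = 39,960.
Holding cost H = 0.26 × £115.00 = £29.9000 per unit per year.
The optimal lot size = √(2DS/H) = √(2 × 39,960 × 98.6 / 29.9) ≈ 513.37.
Orders per year = D / Q* = 39,960 / 513.37 ≈ 77.839.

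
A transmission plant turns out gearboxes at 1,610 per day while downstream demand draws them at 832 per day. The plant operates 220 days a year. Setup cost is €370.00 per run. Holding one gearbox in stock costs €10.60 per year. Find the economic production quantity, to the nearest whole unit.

Q* ≈ 5,142 gearboxes

Annual demand D = 832 × 220 = 183,040.
Production build-up factor (1 − d/p) = 1 − 832/1,610 = 0.4832.
Q* = √(2DS / (H(1 − d/p))) = √(2 × 183,040 × 370 / (10.6 × 0.4832)).
= √(135,449,600 / 5.1222) ≈ 5142.320.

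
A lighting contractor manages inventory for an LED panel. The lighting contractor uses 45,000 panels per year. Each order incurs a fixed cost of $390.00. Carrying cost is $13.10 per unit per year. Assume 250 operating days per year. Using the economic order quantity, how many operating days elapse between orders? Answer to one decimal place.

T ≈ 9.1 days

EOQ = √(2DS/H) = √(2 × 45,000 × 390 / 13.1) ≈ 1636.88.
Cycle time = Q*/D × 250 = 1636.88 / 45,000 × 250 ≈ 9.094 days.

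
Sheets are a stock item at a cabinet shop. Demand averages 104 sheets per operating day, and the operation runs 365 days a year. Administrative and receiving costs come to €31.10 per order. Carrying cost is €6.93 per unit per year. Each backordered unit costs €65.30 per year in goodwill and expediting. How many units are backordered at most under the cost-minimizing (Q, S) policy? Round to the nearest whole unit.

S* ≈ 59 sheets

Annual demand D = 104 × 365 = 37,960.
With planned backorders, Q* = √(2DS/H) · √((H+B)/B).
√(2DS/H) = √(2 × 37,960 × 31.1 / 6.93) = 583.703.
√((H+B)/B) = √((6.93+65.3)/65.3) = 1.0517.
Q* ≈ 613.895.
S* = Q* · H/(H+B) = 613.895 × 6.93/72.23 ≈ 58.899.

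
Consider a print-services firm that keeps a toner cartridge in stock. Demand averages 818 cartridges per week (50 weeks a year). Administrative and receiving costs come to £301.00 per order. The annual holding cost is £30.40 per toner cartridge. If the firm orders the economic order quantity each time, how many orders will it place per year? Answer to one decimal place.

Annual demand D = 818 × 50 = 40,900.
Q* = √(2DS/H) = √(2 × 40,900 × 301 / 30.4) ≈ 899.96.
Orders per year = D / Q* = 40,900 / 899.96 ≈ 45.446.

N ≈ 45.4 orders per year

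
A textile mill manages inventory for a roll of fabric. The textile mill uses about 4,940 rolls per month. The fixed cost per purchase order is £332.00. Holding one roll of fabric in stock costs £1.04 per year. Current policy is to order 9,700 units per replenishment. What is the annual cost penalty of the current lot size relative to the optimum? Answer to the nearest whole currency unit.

Extra cost ≈ £675 per year

Annual demand D = 4,940 × 12 = 59,280.
EOQ = √(2DS/H) = √(2 × 59,280 × 332 / 1.04) ≈ 6152.07.
Cost at Q* = (D/Q*)S + (Q*/2)H = √(2DSH) ≈ £6,398.16.
Cost at Q = 9,700: (59,280/9,700)×332 + (9,700/2)×1.04 = £2,028.96 + £5,044.00 = £7,072.96.
Excess = £7,072.96 − £6,398.16 = £674.81.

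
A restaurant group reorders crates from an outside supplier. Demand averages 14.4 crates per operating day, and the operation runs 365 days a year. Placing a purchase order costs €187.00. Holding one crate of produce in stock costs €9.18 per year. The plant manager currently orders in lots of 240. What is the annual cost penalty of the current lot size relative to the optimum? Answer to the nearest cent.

Extra cost ≈ €948.90 per year

Annual demand D = 14.4 × 365 = 5,256.
EOQ = √(2DS/H) = √(2 × 5,256 × 187 / 9.18) ≈ 462.75.
Cost at Q* = (D/Q*)S + (Q*/2)H = √(2DSH) ≈ €4,248.00.
Cost at Q = 240: (5,256/240)×187 + (240/2)×9.18 = €4,095.30 + €1,101.60 = €5,196.90.
Excess = €5,196.90 − €4,248.00 = €948.90.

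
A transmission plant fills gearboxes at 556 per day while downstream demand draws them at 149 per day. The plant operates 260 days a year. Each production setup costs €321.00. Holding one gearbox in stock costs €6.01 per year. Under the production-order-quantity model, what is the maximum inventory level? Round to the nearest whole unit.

I_max ≈ 1,740 gearboxes

Annual demand D = 149 × 260 = 38,740.
Production build-up factor (1 − d/p) = 1 − 149/556 = 0.7320.
Q* = √(2DS / (H(1 − d/p))) = √(2 × 38,740 × 321 / (6.01 × 0.7320)).
= √(24,871,080 / 4.3994) ≈ 2377.663.
Maximum inventory = Q*(1 − d/p) = 2377.663 × 0.7320 ≈ 1740.483.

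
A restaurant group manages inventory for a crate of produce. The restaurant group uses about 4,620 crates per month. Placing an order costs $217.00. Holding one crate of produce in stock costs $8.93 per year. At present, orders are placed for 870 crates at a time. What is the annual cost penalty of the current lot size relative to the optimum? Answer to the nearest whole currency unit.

Annual demand D = 4,620 × 12 = 55,440.
EOQ = √(2DS/H) = √(2 × 55,440 × 217 / 8.93) ≈ 1641.46.
Cost at Q* = (D/Q*)S + (Q*/2)H = √(2DSH) ≈ $14,658.25.
Cost at Q = 870: (55,440/870)×217 + (870/2)×8.93 = $13,828.14 + $3,884.55 = $17,712.69.
Excess = $17,712.69 − $14,658.25 = $3,054.44.

Extra cost ≈ $3,054 per year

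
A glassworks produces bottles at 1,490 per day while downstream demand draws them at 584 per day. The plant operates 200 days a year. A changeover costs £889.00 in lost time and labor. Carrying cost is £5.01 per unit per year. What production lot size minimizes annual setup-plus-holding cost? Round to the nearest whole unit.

Q* ≈ 8,257 bottles

Annual demand D = 584 × 200 = 116,800.
Production build-up factor (1 − d/p) = 1 − 584/1,490 = 0.6081.
Q* = √(2DS / (H(1 − d/p))) = √(2 × 116,800 × 889 / (5.01 × 0.6081)).
= √(207,670,400 / 3.0463) ≈ 8256.528.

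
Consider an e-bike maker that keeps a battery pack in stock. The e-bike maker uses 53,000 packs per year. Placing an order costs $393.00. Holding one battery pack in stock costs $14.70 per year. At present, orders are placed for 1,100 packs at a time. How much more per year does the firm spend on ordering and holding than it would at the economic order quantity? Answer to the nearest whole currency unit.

Extra cost ≈ $2,274 per year

EOQ = √(2DS/H) = √(2 × 53,000 × 393 / 14.7) ≈ 1683.41.
Cost at Q* = (D/Q*)S + (Q*/2)H = √(2DSH) ≈ $24,746.16.
Cost at Q = 1,100: (53,000/1,100)×393 + (1,100/2)×14.7 = $18,935.45 + $8,085.00 = $27,020.45.
Excess = $27,020.45 − $24,746.16 = $2,274.29.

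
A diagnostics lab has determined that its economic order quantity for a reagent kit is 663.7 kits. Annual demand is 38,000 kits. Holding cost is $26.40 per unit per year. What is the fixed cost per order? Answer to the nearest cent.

The basic EOQ model gives Q* = √(2DS/H); rearrange for the unknown.
From Q* = √(2DS/H): S = Q*²H / (2D) = 663.7² × 26.4 / (2 × 38,000) = 153.0150.

S ≈ $153.01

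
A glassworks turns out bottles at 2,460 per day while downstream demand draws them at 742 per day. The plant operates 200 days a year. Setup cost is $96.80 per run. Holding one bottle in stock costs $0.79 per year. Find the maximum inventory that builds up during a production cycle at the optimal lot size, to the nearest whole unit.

Annual demand D = 742 × 200 = 148,400.
Production build-up factor (1 − d/p) = 1 − 742/2,460 = 0.6984.
Q* = √(2DS / (H(1 − d/p))) = √(2 × 148,400 × 96.8 / (0.79 × 0.6984)).
= √(28,730,240 / 0.5517) ≈ 7216.258.
Maximum inventory = Q*(1 − d/p) = 7216.258 × 0.6984 ≈ 5039.647.

I_max ≈ 5,040 bottles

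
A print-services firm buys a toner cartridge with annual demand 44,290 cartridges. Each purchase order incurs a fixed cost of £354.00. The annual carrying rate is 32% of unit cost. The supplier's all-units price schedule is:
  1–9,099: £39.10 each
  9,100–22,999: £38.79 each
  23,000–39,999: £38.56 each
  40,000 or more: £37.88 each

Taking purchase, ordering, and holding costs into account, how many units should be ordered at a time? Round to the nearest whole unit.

Q* ≈ 1,583 cartridges

Holding cost per unit per year at price C is H = 0.32·C.
Candidates are each tier's EOQ (if it falls in that tier) and each price-break quantity.
EOQ at £39.10 = 1583.1 (feasible in tier 1): TC = 44,290×£39.10 + (44,290/1583.1)×354 + (1583.1/2)×0.32×£39.10 = £1,751,546.64.
EOQ at £38.79 = 1589.4 < 9100, so use break Q=9100: TC = 44,290×£38.79 + (44,290/9100.0)×354 + (9100.0/2)×0.32×£38.79 = £1,776,210.27.
EOQ at £38.56 = 1594.1 < 23000, so use break Q=23000: TC = 44,290×£38.56 + (44,290/23000.0)×354 + (23000.0/2)×0.32×£38.56 = £1,850,404.88.
EOQ at £37.88 = 1608.4 < 40000, so use break Q=40000: TC = 44,290×£37.88 + (44,290/40000.0)×354 + (40000.0/2)×0.32×£37.88 = £1,920,529.17.
Lowest total cost is £1,751,546.64 at Q = 1583.1.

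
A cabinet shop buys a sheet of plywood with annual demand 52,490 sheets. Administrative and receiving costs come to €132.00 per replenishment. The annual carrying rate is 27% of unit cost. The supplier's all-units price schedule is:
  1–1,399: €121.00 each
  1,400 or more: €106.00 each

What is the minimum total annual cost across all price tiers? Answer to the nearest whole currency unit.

TC* ≈ €5,588,923

Holding cost per unit per year at price C is H = 0.27·C.
Candidates are each tier's EOQ (if it falls in that tier) and each price-break quantity.
EOQ at €121.00 = 651.3 (feasible in tier 1): TC = 52,490×€121.00 + (52,490/651.3)×132 + (651.3/2)×0.27×€121.00 = €6,372,567.22.
EOQ at €106.00 = 695.8 < 1400, so use break Q=1400: TC = 52,490×€106.00 + (52,490/1400.0)×132 + (1400.0/2)×0.27×€106.00 = €5,588,923.06.
Lowest total cost among the candidates is at Q = 1400.0.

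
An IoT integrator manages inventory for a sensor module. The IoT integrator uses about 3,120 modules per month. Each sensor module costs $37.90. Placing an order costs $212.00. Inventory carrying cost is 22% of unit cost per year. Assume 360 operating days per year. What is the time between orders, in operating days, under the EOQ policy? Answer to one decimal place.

Annual demand D = 3,120 × 12 = 37,440.
Holding cost H = 0.22 × $37.90 = $8.3380 per unit per year.
Q* = √(2DS/H) = √(2 × 37,440 × 212 / 8.338) ≈ 1379.81.
Cycle time = Q*/D × 360 = 1379.81 / 37,440 × 360 ≈ 13.267 days.

T ≈ 13.3 days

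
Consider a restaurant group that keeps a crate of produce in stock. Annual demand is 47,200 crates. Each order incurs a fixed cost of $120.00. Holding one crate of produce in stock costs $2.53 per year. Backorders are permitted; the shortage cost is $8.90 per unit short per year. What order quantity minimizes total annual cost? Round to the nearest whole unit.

Q* ≈ 2,398 crates

With planned backorders, Q* = √(2DS/H) · √((H+B)/B).
√(2DS/H) = √(2 × 47,200 × 120 / 2.53) = 2116.003.
√((H+B)/B) = √((2.53+8.9)/8.9) = 1.1333.
Q* ≈ 2397.974.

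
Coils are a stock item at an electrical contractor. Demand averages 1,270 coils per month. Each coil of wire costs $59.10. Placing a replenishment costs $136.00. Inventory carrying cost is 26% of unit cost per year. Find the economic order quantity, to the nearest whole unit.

Q* ≈ 519 coils

Annual demand D = 1,270 × 12 = 15,240.
Holding cost H = 0.26 × $59.10 = $15.3660 per unit per year.
EOQ = √(2DS / H) = √(2 × 15,240 × 136 / 15.366).
= √(4,145,280 / 15.366) = √269,769.6212 ≈ 519.394.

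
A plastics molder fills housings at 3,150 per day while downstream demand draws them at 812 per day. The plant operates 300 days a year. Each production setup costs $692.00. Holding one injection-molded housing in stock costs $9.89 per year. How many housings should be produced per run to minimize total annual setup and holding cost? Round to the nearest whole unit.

Q* ≈ 6,777 housings

Annual demand D = 812 × 300 = 243,600.
Production build-up factor (1 − d/p) = 1 − 812/3,150 = 0.7422.
Q* = √(2DS / (H(1 − d/p))) = √(2 × 243,600 × 692 / (9.89 × 0.7422)).
= √(337,142,400 / 7.3406) ≈ 6777.064.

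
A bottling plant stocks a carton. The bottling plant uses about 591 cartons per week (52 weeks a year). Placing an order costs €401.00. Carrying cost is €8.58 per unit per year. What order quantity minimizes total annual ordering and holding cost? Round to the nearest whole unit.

Annual demand D = 591 × 52 = 30,732.
EOQ = √(2DS / H) = √(2 × 30,732 × 401 / 8.58).
= √(24,647,064 / 8.58) = √2,872,618.1818 ≈ 1694.880.

Q* ≈ 1,695 cartons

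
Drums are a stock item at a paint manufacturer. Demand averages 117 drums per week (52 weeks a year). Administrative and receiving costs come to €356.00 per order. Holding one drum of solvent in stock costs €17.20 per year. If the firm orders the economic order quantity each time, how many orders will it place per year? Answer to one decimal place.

N ≈ 12.1 orders per year

Annual demand D = 117 × 52 = 6,084.
Q* = √(2DS/H) = √(2 × 6,084 × 356 / 17.2) ≈ 501.85.
Orders per year = D / Q* = 6,084 / 501.85 ≈ 12.123.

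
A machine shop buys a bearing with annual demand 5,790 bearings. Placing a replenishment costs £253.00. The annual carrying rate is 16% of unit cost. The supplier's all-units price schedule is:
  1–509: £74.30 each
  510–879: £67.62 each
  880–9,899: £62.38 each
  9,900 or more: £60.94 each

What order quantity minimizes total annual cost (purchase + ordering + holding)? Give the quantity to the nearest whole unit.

Q* ≈ 880 bearings

Holding cost per unit per year at price C is H = 0.16·C.
Evaluate total cost at each tier's feasible EOQ or, if the EOQ is below the tier, at the tier's minimum quantity.
EOQ at £74.30 = 496.4 (feasible in tier 1): TC = 5,790×£74.30 + (5,790/496.4)×253 + (496.4/2)×0.16×£74.30 = £436,098.59.
EOQ at £67.62 = 520.4 (feasible in tier 2): TC = 5,790×£67.62 + (5,790/520.4)×253 + (520.4/2)×0.16×£67.62 = £397,149.85.
EOQ at £62.38 = 541.8 < 880, so use break Q=880: TC = 5,790×£62.38 + (5,790/880.0)×253 + (880.0/2)×0.16×£62.38 = £367,236.38.
EOQ at £60.94 = 548.2 < 9900, so use break Q=9900: TC = 5,790×£60.94 + (5,790/9900.0)×253 + (9900.0/2)×0.16×£60.94 = £401,255.05.
Lowest total cost is £367,236.38 at Q = 880.0.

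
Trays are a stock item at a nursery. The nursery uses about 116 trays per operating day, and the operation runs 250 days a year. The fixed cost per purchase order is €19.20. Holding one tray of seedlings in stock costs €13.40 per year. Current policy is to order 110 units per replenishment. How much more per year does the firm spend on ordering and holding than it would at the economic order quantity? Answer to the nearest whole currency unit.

Annual demand D = 116 × 250 = 29,000.
EOQ = √(2DS/H) = √(2 × 29,000 × 19.2 / 13.4) ≈ 288.28.
Cost at Q* = (D/Q*)S + (Q*/2)H = √(2DSH) ≈ €3,862.93.
Cost at Q = 110: (29,000/110)×19.2 + (110/2)×13.4 = €5,061.82 + €737.00 = €5,798.82.
Excess = €5,798.82 − €3,862.93 = €1,935.89.

Extra cost ≈ €1,936 per year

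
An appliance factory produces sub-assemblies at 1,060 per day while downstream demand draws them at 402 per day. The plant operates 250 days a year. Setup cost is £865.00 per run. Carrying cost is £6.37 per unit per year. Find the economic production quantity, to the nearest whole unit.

Annual demand D = 402 × 250 = 100,500.
Production build-up factor (1 − d/p) = 1 − 402/1,060 = 0.6208.
Q* = √(2DS / (H(1 − d/p))) = √(2 × 100,500 × 865 / (6.37 × 0.6208)).
= √(173,865,000 / 3.9542) ≈ 6630.959.

Q* ≈ 6,631 sub-assemblies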